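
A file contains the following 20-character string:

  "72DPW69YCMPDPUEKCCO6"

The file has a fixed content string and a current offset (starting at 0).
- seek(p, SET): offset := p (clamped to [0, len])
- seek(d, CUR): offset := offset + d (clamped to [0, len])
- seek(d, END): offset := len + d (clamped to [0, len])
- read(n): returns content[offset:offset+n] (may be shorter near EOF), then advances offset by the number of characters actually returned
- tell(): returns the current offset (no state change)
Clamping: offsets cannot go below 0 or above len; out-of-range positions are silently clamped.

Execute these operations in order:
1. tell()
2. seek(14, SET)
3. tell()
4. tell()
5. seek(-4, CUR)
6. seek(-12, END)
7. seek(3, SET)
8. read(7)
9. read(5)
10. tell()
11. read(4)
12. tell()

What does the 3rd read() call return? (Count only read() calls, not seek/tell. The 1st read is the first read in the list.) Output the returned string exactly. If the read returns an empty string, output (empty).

After 1 (tell()): offset=0
After 2 (seek(14, SET)): offset=14
After 3 (tell()): offset=14
After 4 (tell()): offset=14
After 5 (seek(-4, CUR)): offset=10
After 6 (seek(-12, END)): offset=8
After 7 (seek(3, SET)): offset=3
After 8 (read(7)): returned 'PW69YCM', offset=10
After 9 (read(5)): returned 'PDPUE', offset=15
After 10 (tell()): offset=15
After 11 (read(4)): returned 'KCCO', offset=19
After 12 (tell()): offset=19

Answer: KCCO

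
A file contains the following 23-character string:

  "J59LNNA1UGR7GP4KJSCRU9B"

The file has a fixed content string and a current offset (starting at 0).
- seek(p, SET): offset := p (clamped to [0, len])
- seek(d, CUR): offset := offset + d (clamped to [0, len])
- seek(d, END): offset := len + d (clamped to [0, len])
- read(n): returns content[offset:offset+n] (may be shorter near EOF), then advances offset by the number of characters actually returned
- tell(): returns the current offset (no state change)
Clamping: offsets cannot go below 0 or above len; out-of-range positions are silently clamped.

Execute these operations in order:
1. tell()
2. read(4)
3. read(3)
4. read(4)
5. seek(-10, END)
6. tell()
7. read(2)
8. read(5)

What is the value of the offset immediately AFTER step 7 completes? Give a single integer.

Answer: 15

Derivation:
After 1 (tell()): offset=0
After 2 (read(4)): returned 'J59L', offset=4
After 3 (read(3)): returned 'NNA', offset=7
After 4 (read(4)): returned '1UGR', offset=11
After 5 (seek(-10, END)): offset=13
After 6 (tell()): offset=13
After 7 (read(2)): returned 'P4', offset=15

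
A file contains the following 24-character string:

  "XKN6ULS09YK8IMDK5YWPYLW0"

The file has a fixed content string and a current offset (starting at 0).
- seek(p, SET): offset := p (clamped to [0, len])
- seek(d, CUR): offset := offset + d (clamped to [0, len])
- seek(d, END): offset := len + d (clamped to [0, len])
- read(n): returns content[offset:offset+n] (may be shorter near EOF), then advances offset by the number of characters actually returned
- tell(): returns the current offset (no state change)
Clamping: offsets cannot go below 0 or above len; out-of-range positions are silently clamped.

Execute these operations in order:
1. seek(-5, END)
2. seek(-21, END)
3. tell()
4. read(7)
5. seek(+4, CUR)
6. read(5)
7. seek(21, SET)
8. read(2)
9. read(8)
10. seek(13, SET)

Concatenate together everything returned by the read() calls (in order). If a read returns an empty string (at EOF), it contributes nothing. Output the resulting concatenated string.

After 1 (seek(-5, END)): offset=19
After 2 (seek(-21, END)): offset=3
After 3 (tell()): offset=3
After 4 (read(7)): returned '6ULS09Y', offset=10
After 5 (seek(+4, CUR)): offset=14
After 6 (read(5)): returned 'DK5YW', offset=19
After 7 (seek(21, SET)): offset=21
After 8 (read(2)): returned 'LW', offset=23
After 9 (read(8)): returned '0', offset=24
After 10 (seek(13, SET)): offset=13

Answer: 6ULS09YDK5YWLW0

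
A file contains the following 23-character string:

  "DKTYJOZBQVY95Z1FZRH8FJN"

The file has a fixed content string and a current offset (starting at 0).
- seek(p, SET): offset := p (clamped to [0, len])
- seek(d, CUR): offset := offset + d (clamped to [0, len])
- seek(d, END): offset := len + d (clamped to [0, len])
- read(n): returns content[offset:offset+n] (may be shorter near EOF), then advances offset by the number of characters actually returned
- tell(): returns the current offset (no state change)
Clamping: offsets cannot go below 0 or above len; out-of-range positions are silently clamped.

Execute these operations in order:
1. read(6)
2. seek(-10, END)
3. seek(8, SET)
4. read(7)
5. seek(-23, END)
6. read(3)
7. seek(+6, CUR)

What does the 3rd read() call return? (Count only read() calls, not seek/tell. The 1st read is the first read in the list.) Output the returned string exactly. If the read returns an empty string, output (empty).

Answer: DKT

Derivation:
After 1 (read(6)): returned 'DKTYJO', offset=6
After 2 (seek(-10, END)): offset=13
After 3 (seek(8, SET)): offset=8
After 4 (read(7)): returned 'QVY95Z1', offset=15
After 5 (seek(-23, END)): offset=0
After 6 (read(3)): returned 'DKT', offset=3
After 7 (seek(+6, CUR)): offset=9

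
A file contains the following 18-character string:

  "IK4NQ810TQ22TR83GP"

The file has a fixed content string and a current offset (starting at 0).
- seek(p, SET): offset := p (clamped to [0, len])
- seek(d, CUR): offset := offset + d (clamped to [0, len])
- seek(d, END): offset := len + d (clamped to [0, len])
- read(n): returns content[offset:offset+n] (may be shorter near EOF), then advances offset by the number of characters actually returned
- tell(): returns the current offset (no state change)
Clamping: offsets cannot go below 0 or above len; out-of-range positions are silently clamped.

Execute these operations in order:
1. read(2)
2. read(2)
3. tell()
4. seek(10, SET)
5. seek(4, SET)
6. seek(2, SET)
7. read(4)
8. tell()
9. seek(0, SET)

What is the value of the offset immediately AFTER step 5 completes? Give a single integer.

After 1 (read(2)): returned 'IK', offset=2
After 2 (read(2)): returned '4N', offset=4
After 3 (tell()): offset=4
After 4 (seek(10, SET)): offset=10
After 5 (seek(4, SET)): offset=4

Answer: 4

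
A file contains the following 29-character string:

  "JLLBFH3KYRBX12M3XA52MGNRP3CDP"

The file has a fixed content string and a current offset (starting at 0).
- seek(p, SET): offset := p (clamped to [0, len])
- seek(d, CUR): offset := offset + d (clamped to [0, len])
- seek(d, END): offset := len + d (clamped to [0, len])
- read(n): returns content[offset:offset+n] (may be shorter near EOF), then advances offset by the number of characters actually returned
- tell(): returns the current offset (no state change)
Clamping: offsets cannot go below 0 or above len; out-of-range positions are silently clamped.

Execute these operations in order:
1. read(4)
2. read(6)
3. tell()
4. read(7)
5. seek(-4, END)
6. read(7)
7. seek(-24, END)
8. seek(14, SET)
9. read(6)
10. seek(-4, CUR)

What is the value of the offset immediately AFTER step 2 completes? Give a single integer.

After 1 (read(4)): returned 'JLLB', offset=4
After 2 (read(6)): returned 'FH3KYR', offset=10

Answer: 10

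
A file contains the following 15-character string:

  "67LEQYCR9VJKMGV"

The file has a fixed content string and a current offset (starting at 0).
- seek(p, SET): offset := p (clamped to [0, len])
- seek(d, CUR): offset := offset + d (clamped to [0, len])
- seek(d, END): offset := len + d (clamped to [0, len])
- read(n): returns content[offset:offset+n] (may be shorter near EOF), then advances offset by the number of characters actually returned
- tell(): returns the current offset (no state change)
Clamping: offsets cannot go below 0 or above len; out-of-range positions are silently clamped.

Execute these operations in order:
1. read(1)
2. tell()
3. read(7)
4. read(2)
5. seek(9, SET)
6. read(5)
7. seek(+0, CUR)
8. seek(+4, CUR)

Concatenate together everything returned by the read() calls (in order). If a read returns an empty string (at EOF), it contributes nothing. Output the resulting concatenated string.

After 1 (read(1)): returned '6', offset=1
After 2 (tell()): offset=1
After 3 (read(7)): returned '7LEQYCR', offset=8
After 4 (read(2)): returned '9V', offset=10
After 5 (seek(9, SET)): offset=9
After 6 (read(5)): returned 'VJKMG', offset=14
After 7 (seek(+0, CUR)): offset=14
After 8 (seek(+4, CUR)): offset=15

Answer: 67LEQYCR9VVJKMG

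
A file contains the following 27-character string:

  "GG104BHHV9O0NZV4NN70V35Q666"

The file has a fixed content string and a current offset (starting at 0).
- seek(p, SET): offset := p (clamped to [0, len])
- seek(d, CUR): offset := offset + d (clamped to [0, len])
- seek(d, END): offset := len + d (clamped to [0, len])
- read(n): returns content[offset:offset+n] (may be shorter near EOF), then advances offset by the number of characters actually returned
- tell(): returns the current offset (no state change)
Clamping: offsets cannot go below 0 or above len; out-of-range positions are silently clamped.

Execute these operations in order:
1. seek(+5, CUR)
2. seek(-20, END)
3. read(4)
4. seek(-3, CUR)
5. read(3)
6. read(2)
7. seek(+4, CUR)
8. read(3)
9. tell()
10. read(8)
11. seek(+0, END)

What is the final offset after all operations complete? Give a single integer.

Answer: 27

Derivation:
After 1 (seek(+5, CUR)): offset=5
After 2 (seek(-20, END)): offset=7
After 3 (read(4)): returned 'HV9O', offset=11
After 4 (seek(-3, CUR)): offset=8
After 5 (read(3)): returned 'V9O', offset=11
After 6 (read(2)): returned '0N', offset=13
After 7 (seek(+4, CUR)): offset=17
After 8 (read(3)): returned 'N70', offset=20
After 9 (tell()): offset=20
After 10 (read(8)): returned 'V35Q666', offset=27
After 11 (seek(+0, END)): offset=27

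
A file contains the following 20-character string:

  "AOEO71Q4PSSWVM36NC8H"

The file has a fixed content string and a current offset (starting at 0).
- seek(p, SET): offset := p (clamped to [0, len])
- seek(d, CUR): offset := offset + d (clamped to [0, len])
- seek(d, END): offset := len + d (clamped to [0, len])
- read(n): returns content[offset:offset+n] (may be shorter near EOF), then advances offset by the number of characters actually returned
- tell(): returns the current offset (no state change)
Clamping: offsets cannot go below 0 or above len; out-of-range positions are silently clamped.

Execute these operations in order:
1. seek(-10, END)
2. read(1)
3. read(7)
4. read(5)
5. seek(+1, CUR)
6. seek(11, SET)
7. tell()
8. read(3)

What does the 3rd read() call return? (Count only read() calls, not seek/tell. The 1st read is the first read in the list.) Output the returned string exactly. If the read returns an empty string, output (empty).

After 1 (seek(-10, END)): offset=10
After 2 (read(1)): returned 'S', offset=11
After 3 (read(7)): returned 'WVM36NC', offset=18
After 4 (read(5)): returned '8H', offset=20
After 5 (seek(+1, CUR)): offset=20
After 6 (seek(11, SET)): offset=11
After 7 (tell()): offset=11
After 8 (read(3)): returned 'WVM', offset=14

Answer: 8H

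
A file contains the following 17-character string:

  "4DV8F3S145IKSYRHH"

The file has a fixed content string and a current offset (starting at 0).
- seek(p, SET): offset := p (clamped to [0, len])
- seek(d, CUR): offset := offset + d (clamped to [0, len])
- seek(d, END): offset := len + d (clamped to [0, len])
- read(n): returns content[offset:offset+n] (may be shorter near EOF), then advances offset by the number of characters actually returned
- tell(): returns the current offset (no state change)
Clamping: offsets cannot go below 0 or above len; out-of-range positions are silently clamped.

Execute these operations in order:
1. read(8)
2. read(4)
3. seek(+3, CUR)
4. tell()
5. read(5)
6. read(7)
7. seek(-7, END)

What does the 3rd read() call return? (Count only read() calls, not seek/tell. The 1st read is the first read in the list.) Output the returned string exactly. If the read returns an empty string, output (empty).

Answer: HH

Derivation:
After 1 (read(8)): returned '4DV8F3S1', offset=8
After 2 (read(4)): returned '45IK', offset=12
After 3 (seek(+3, CUR)): offset=15
After 4 (tell()): offset=15
After 5 (read(5)): returned 'HH', offset=17
After 6 (read(7)): returned '', offset=17
After 7 (seek(-7, END)): offset=10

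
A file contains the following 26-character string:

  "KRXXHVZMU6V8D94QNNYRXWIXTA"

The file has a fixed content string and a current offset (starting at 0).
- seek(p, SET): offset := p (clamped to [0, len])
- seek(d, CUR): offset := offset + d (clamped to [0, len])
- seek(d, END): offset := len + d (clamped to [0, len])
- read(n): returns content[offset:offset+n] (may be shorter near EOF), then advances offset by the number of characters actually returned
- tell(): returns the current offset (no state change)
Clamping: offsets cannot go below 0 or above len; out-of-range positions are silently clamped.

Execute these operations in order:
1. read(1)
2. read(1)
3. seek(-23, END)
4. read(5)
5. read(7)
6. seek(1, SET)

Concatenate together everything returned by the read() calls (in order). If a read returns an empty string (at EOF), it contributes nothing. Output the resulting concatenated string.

After 1 (read(1)): returned 'K', offset=1
After 2 (read(1)): returned 'R', offset=2
After 3 (seek(-23, END)): offset=3
After 4 (read(5)): returned 'XHVZM', offset=8
After 5 (read(7)): returned 'U6V8D94', offset=15
After 6 (seek(1, SET)): offset=1

Answer: KRXHVZMU6V8D94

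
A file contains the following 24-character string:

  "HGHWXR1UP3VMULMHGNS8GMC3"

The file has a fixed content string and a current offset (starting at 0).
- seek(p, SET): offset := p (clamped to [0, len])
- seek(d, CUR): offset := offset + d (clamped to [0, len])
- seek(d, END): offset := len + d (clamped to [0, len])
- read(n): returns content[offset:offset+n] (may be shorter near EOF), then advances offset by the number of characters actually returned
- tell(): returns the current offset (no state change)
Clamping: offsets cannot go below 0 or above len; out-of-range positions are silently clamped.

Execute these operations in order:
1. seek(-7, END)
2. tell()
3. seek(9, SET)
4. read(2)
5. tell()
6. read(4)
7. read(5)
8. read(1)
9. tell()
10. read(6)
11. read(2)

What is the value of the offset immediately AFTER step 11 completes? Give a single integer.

After 1 (seek(-7, END)): offset=17
After 2 (tell()): offset=17
After 3 (seek(9, SET)): offset=9
After 4 (read(2)): returned '3V', offset=11
After 5 (tell()): offset=11
After 6 (read(4)): returned 'MULM', offset=15
After 7 (read(5)): returned 'HGNS8', offset=20
After 8 (read(1)): returned 'G', offset=21
After 9 (tell()): offset=21
After 10 (read(6)): returned 'MC3', offset=24
After 11 (read(2)): returned '', offset=24

Answer: 24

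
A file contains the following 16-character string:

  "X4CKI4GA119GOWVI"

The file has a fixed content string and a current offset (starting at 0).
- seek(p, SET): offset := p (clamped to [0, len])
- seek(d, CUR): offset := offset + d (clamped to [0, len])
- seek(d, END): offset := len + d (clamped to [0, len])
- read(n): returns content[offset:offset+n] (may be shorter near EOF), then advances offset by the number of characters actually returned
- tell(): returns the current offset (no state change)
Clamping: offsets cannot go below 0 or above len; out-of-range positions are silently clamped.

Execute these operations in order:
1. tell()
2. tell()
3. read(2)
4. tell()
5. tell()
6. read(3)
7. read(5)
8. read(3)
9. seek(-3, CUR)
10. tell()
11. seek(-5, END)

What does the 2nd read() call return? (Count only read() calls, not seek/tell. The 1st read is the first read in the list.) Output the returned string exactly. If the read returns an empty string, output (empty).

After 1 (tell()): offset=0
After 2 (tell()): offset=0
After 3 (read(2)): returned 'X4', offset=2
After 4 (tell()): offset=2
After 5 (tell()): offset=2
After 6 (read(3)): returned 'CKI', offset=5
After 7 (read(5)): returned '4GA11', offset=10
After 8 (read(3)): returned '9GO', offset=13
After 9 (seek(-3, CUR)): offset=10
After 10 (tell()): offset=10
After 11 (seek(-5, END)): offset=11

Answer: CKI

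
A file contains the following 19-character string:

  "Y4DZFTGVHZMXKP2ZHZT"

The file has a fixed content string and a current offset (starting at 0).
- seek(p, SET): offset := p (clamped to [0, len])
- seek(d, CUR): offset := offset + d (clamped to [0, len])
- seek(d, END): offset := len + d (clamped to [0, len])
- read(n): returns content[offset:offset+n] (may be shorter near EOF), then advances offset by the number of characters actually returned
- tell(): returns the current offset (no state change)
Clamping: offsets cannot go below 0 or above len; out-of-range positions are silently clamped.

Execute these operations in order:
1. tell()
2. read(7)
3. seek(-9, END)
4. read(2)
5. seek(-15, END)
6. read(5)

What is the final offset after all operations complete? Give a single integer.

After 1 (tell()): offset=0
After 2 (read(7)): returned 'Y4DZFTG', offset=7
After 3 (seek(-9, END)): offset=10
After 4 (read(2)): returned 'MX', offset=12
After 5 (seek(-15, END)): offset=4
After 6 (read(5)): returned 'FTGVH', offset=9

Answer: 9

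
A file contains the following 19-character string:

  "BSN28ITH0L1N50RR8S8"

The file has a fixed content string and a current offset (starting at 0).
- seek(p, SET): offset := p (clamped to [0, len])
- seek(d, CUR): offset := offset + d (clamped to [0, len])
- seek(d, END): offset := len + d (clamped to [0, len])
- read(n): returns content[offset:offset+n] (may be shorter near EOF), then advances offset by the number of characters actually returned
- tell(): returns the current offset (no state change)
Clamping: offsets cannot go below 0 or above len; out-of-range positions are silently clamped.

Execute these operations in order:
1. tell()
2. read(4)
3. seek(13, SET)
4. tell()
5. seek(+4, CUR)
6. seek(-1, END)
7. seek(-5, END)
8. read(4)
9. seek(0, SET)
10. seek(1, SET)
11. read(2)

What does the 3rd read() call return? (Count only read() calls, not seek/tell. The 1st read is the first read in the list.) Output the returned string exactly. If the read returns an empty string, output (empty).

After 1 (tell()): offset=0
After 2 (read(4)): returned 'BSN2', offset=4
After 3 (seek(13, SET)): offset=13
After 4 (tell()): offset=13
After 5 (seek(+4, CUR)): offset=17
After 6 (seek(-1, END)): offset=18
After 7 (seek(-5, END)): offset=14
After 8 (read(4)): returned 'RR8S', offset=18
After 9 (seek(0, SET)): offset=0
After 10 (seek(1, SET)): offset=1
After 11 (read(2)): returned 'SN', offset=3

Answer: SN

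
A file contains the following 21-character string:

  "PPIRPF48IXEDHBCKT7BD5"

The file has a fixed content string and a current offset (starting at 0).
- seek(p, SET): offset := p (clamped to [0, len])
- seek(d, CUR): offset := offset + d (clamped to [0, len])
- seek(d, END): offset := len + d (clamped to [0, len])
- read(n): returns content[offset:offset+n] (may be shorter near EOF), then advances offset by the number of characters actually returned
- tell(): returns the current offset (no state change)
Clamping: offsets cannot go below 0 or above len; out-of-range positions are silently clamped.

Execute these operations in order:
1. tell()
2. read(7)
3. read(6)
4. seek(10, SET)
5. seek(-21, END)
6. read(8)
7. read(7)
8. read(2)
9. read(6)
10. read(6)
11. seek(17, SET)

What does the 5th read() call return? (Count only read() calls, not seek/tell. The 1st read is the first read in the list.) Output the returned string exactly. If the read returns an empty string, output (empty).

After 1 (tell()): offset=0
After 2 (read(7)): returned 'PPIRPF4', offset=7
After 3 (read(6)): returned '8IXEDH', offset=13
After 4 (seek(10, SET)): offset=10
After 5 (seek(-21, END)): offset=0
After 6 (read(8)): returned 'PPIRPF48', offset=8
After 7 (read(7)): returned 'IXEDHBC', offset=15
After 8 (read(2)): returned 'KT', offset=17
After 9 (read(6)): returned '7BD5', offset=21
After 10 (read(6)): returned '', offset=21
After 11 (seek(17, SET)): offset=17

Answer: KT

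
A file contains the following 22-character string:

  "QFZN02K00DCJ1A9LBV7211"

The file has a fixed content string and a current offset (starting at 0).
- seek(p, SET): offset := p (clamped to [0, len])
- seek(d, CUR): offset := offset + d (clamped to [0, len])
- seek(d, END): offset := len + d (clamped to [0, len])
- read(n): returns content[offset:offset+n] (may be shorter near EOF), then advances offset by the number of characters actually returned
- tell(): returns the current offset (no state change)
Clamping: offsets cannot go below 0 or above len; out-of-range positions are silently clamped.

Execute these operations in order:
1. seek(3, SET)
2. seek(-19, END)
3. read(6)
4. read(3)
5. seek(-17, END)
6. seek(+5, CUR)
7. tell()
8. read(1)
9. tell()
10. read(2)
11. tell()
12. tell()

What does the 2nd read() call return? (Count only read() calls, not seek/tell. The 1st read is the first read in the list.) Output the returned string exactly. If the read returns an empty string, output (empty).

Answer: DCJ

Derivation:
After 1 (seek(3, SET)): offset=3
After 2 (seek(-19, END)): offset=3
After 3 (read(6)): returned 'N02K00', offset=9
After 4 (read(3)): returned 'DCJ', offset=12
After 5 (seek(-17, END)): offset=5
After 6 (seek(+5, CUR)): offset=10
After 7 (tell()): offset=10
After 8 (read(1)): returned 'C', offset=11
After 9 (tell()): offset=11
After 10 (read(2)): returned 'J1', offset=13
After 11 (tell()): offset=13
After 12 (tell()): offset=13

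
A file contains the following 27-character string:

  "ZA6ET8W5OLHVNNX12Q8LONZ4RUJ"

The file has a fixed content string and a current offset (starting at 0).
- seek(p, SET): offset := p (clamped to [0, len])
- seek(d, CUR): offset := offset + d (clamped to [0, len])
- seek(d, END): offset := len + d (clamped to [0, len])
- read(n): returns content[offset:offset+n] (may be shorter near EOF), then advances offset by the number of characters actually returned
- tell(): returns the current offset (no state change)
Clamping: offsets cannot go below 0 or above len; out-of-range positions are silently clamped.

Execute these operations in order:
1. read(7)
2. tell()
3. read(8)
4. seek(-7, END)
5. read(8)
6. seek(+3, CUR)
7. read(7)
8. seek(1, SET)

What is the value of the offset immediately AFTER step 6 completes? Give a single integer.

After 1 (read(7)): returned 'ZA6ET8W', offset=7
After 2 (tell()): offset=7
After 3 (read(8)): returned '5OLHVNNX', offset=15
After 4 (seek(-7, END)): offset=20
After 5 (read(8)): returned 'ONZ4RUJ', offset=27
After 6 (seek(+3, CUR)): offset=27

Answer: 27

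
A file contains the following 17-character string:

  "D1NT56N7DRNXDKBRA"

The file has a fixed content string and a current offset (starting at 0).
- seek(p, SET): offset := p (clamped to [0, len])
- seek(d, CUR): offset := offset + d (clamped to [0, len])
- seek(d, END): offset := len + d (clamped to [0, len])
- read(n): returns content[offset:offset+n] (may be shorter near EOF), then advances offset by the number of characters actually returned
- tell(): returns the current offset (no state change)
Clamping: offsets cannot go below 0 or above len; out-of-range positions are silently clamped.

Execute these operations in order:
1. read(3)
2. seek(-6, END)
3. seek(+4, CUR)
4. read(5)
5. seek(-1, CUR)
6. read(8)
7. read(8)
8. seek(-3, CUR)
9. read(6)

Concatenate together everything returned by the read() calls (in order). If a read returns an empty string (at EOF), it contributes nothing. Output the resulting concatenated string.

After 1 (read(3)): returned 'D1N', offset=3
After 2 (seek(-6, END)): offset=11
After 3 (seek(+4, CUR)): offset=15
After 4 (read(5)): returned 'RA', offset=17
After 5 (seek(-1, CUR)): offset=16
After 6 (read(8)): returned 'A', offset=17
After 7 (read(8)): returned '', offset=17
After 8 (seek(-3, CUR)): offset=14
After 9 (read(6)): returned 'BRA', offset=17

Answer: D1NRAABRA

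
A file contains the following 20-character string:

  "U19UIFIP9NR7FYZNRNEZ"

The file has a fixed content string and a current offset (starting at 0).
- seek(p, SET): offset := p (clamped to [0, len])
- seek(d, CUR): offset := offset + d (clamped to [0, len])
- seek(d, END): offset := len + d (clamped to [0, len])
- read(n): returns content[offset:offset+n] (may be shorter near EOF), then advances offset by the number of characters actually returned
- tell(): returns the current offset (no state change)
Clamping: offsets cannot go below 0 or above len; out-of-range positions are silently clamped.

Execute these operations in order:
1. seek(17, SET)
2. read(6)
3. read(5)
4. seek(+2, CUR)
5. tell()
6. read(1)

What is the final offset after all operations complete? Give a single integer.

Answer: 20

Derivation:
After 1 (seek(17, SET)): offset=17
After 2 (read(6)): returned 'NEZ', offset=20
After 3 (read(5)): returned '', offset=20
After 4 (seek(+2, CUR)): offset=20
After 5 (tell()): offset=20
After 6 (read(1)): returned '', offset=20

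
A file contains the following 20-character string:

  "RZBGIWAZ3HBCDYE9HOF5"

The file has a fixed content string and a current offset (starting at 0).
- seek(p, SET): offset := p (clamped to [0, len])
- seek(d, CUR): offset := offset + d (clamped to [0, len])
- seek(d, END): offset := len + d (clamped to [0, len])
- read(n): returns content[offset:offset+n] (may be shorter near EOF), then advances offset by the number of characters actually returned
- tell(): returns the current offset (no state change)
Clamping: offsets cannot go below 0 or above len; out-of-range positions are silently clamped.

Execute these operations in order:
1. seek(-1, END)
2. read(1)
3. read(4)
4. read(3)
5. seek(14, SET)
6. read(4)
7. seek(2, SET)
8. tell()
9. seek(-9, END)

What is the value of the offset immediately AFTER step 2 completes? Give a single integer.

After 1 (seek(-1, END)): offset=19
After 2 (read(1)): returned '5', offset=20

Answer: 20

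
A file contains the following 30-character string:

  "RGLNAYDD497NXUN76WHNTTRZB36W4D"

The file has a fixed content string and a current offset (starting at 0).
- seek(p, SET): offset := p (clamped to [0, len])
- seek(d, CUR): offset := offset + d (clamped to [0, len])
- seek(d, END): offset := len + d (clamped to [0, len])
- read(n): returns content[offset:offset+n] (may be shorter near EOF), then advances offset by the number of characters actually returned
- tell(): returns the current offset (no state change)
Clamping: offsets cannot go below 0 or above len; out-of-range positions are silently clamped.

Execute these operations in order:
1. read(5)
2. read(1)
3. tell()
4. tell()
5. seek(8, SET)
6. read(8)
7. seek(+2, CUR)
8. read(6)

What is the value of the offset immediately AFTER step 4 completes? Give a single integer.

After 1 (read(5)): returned 'RGLNA', offset=5
After 2 (read(1)): returned 'Y', offset=6
After 3 (tell()): offset=6
After 4 (tell()): offset=6

Answer: 6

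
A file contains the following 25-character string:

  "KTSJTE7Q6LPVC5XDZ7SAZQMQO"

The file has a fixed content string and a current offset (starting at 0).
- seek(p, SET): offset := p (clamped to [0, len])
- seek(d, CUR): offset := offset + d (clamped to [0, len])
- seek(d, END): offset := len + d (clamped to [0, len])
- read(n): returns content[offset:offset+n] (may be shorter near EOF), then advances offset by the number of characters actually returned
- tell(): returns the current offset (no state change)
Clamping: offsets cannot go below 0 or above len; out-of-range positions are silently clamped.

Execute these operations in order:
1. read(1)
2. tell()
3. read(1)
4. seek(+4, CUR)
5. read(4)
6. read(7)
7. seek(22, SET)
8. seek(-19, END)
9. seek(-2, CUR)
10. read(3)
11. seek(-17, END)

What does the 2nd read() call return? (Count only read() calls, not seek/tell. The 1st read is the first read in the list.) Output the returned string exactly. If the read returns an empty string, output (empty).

Answer: T

Derivation:
After 1 (read(1)): returned 'K', offset=1
After 2 (tell()): offset=1
After 3 (read(1)): returned 'T', offset=2
After 4 (seek(+4, CUR)): offset=6
After 5 (read(4)): returned '7Q6L', offset=10
After 6 (read(7)): returned 'PVC5XDZ', offset=17
After 7 (seek(22, SET)): offset=22
After 8 (seek(-19, END)): offset=6
After 9 (seek(-2, CUR)): offset=4
After 10 (read(3)): returned 'TE7', offset=7
After 11 (seek(-17, END)): offset=8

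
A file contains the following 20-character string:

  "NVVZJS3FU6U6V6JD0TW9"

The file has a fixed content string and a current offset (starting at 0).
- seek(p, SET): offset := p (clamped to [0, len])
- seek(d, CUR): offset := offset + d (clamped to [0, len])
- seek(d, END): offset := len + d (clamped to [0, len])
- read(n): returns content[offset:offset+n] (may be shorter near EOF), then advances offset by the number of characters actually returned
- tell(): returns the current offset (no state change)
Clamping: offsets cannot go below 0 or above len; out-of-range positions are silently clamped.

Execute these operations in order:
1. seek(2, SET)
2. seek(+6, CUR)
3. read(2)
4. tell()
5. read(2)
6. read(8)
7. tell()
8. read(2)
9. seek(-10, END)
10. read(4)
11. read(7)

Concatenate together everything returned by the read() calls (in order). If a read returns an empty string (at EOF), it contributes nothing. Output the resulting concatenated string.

After 1 (seek(2, SET)): offset=2
After 2 (seek(+6, CUR)): offset=8
After 3 (read(2)): returned 'U6', offset=10
After 4 (tell()): offset=10
After 5 (read(2)): returned 'U6', offset=12
After 6 (read(8)): returned 'V6JD0TW9', offset=20
After 7 (tell()): offset=20
After 8 (read(2)): returned '', offset=20
After 9 (seek(-10, END)): offset=10
After 10 (read(4)): returned 'U6V6', offset=14
After 11 (read(7)): returned 'JD0TW9', offset=20

Answer: U6U6V6JD0TW9U6V6JD0TW9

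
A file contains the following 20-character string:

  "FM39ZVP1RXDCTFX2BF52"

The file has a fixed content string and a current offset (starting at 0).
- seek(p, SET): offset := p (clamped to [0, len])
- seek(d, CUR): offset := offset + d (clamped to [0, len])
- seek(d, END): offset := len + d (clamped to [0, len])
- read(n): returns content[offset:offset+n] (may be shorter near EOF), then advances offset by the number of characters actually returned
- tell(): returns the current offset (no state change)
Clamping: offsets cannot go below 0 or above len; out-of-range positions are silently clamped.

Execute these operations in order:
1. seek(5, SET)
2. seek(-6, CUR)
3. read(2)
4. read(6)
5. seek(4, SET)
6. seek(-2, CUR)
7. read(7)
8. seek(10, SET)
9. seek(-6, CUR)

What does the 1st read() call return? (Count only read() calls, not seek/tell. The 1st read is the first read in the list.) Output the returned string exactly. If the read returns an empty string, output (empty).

After 1 (seek(5, SET)): offset=5
After 2 (seek(-6, CUR)): offset=0
After 3 (read(2)): returned 'FM', offset=2
After 4 (read(6)): returned '39ZVP1', offset=8
After 5 (seek(4, SET)): offset=4
After 6 (seek(-2, CUR)): offset=2
After 7 (read(7)): returned '39ZVP1R', offset=9
After 8 (seek(10, SET)): offset=10
After 9 (seek(-6, CUR)): offset=4

Answer: FM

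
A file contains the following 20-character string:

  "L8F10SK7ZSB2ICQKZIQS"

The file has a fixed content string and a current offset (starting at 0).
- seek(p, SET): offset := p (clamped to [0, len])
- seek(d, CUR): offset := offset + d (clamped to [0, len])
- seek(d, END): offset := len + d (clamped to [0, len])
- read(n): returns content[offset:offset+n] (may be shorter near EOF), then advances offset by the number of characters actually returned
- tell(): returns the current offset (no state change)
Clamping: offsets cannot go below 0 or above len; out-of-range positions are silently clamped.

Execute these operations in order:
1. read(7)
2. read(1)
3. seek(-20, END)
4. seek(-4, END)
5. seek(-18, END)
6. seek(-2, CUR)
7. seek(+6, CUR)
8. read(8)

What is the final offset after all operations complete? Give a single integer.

Answer: 14

Derivation:
After 1 (read(7)): returned 'L8F10SK', offset=7
After 2 (read(1)): returned '7', offset=8
After 3 (seek(-20, END)): offset=0
After 4 (seek(-4, END)): offset=16
After 5 (seek(-18, END)): offset=2
After 6 (seek(-2, CUR)): offset=0
After 7 (seek(+6, CUR)): offset=6
After 8 (read(8)): returned 'K7ZSB2IC', offset=14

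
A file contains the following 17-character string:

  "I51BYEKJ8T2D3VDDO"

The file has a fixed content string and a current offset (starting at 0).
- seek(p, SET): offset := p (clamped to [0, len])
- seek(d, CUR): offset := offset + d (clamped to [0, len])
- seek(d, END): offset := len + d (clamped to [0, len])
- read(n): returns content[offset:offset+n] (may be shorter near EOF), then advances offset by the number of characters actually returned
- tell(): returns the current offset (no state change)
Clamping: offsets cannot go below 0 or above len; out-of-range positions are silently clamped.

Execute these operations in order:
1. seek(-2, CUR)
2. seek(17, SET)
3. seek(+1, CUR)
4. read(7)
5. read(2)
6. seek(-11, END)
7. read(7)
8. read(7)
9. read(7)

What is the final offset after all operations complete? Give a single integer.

After 1 (seek(-2, CUR)): offset=0
After 2 (seek(17, SET)): offset=17
After 3 (seek(+1, CUR)): offset=17
After 4 (read(7)): returned '', offset=17
After 5 (read(2)): returned '', offset=17
After 6 (seek(-11, END)): offset=6
After 7 (read(7)): returned 'KJ8T2D3', offset=13
After 8 (read(7)): returned 'VDDO', offset=17
After 9 (read(7)): returned '', offset=17

Answer: 17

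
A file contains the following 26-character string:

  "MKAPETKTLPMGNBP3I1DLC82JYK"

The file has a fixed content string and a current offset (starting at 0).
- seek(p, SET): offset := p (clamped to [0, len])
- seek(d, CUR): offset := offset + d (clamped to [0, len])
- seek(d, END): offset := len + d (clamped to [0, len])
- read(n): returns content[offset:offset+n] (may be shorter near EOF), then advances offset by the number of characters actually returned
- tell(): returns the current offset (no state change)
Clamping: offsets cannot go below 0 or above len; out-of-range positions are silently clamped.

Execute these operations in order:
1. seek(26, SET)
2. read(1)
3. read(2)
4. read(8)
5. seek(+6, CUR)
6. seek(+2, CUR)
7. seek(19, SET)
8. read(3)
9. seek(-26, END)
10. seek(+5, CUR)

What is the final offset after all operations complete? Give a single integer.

Answer: 5

Derivation:
After 1 (seek(26, SET)): offset=26
After 2 (read(1)): returned '', offset=26
After 3 (read(2)): returned '', offset=26
After 4 (read(8)): returned '', offset=26
After 5 (seek(+6, CUR)): offset=26
After 6 (seek(+2, CUR)): offset=26
After 7 (seek(19, SET)): offset=19
After 8 (read(3)): returned 'LC8', offset=22
After 9 (seek(-26, END)): offset=0
After 10 (seek(+5, CUR)): offset=5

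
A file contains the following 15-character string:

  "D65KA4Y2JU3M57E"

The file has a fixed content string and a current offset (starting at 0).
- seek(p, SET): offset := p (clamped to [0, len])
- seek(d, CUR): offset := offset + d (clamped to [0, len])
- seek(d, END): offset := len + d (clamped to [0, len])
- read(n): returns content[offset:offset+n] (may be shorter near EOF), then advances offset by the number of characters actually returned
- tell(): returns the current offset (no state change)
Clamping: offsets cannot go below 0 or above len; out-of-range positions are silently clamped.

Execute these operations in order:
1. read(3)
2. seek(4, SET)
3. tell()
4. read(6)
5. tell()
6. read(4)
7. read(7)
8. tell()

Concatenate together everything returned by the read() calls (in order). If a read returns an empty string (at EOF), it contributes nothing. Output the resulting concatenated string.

Answer: D65A4Y2JU3M57E

Derivation:
After 1 (read(3)): returned 'D65', offset=3
After 2 (seek(4, SET)): offset=4
After 3 (tell()): offset=4
After 4 (read(6)): returned 'A4Y2JU', offset=10
After 5 (tell()): offset=10
After 6 (read(4)): returned '3M57', offset=14
After 7 (read(7)): returned 'E', offset=15
After 8 (tell()): offset=15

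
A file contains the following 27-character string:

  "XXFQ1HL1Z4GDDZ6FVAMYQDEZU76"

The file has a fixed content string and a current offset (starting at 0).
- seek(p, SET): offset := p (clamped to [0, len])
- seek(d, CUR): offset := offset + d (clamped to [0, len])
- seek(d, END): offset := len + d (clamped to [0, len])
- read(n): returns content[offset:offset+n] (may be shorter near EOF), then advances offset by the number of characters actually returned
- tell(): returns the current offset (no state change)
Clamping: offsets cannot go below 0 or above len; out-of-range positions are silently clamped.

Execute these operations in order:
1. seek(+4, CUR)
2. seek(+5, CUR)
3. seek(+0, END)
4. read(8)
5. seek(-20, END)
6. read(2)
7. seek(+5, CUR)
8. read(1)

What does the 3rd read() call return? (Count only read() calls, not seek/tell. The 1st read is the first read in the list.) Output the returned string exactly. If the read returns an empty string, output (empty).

Answer: 6

Derivation:
After 1 (seek(+4, CUR)): offset=4
After 2 (seek(+5, CUR)): offset=9
After 3 (seek(+0, END)): offset=27
After 4 (read(8)): returned '', offset=27
After 5 (seek(-20, END)): offset=7
After 6 (read(2)): returned '1Z', offset=9
After 7 (seek(+5, CUR)): offset=14
After 8 (read(1)): returned '6', offset=15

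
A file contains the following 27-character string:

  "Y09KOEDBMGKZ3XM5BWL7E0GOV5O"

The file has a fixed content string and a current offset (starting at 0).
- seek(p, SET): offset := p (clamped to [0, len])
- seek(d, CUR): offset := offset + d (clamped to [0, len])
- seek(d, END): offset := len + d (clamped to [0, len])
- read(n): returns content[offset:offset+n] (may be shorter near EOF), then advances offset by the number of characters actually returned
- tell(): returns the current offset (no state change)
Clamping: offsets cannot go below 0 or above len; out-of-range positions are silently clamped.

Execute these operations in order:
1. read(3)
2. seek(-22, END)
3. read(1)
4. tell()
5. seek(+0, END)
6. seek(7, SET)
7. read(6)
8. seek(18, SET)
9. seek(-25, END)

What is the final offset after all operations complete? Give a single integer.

After 1 (read(3)): returned 'Y09', offset=3
After 2 (seek(-22, END)): offset=5
After 3 (read(1)): returned 'E', offset=6
After 4 (tell()): offset=6
After 5 (seek(+0, END)): offset=27
After 6 (seek(7, SET)): offset=7
After 7 (read(6)): returned 'BMGKZ3', offset=13
After 8 (seek(18, SET)): offset=18
After 9 (seek(-25, END)): offset=2

Answer: 2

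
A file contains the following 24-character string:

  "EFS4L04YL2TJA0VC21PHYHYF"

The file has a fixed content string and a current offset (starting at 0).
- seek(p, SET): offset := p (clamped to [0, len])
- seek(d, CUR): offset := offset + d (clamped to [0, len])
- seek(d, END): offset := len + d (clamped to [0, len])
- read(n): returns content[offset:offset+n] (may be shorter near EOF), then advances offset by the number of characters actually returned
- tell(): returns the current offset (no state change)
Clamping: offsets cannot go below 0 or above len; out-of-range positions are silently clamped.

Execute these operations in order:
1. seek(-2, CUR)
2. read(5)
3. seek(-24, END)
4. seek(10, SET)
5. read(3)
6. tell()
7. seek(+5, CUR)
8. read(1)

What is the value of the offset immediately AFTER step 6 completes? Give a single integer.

After 1 (seek(-2, CUR)): offset=0
After 2 (read(5)): returned 'EFS4L', offset=5
After 3 (seek(-24, END)): offset=0
After 4 (seek(10, SET)): offset=10
After 5 (read(3)): returned 'TJA', offset=13
After 6 (tell()): offset=13

Answer: 13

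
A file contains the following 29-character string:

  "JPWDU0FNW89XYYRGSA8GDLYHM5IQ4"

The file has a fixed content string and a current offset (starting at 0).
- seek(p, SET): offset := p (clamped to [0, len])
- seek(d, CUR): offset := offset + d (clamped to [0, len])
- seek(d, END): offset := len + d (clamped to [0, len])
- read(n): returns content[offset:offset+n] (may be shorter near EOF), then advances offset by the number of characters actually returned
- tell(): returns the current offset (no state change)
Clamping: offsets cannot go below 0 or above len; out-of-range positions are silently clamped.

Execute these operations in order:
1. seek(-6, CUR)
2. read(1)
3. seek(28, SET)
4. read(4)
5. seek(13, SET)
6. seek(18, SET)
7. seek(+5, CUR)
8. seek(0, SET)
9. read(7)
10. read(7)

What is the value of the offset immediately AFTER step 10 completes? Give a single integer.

Answer: 14

Derivation:
After 1 (seek(-6, CUR)): offset=0
After 2 (read(1)): returned 'J', offset=1
After 3 (seek(28, SET)): offset=28
After 4 (read(4)): returned '4', offset=29
After 5 (seek(13, SET)): offset=13
After 6 (seek(18, SET)): offset=18
After 7 (seek(+5, CUR)): offset=23
After 8 (seek(0, SET)): offset=0
After 9 (read(7)): returned 'JPWDU0F', offset=7
After 10 (read(7)): returned 'NW89XYY', offset=14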